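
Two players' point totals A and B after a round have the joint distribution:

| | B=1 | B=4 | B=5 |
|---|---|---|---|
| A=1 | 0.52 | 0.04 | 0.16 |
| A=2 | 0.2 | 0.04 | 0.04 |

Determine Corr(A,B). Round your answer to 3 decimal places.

E[A] = 1.28,  E[B] = 2.04
E[AB] = 2.6
Cov(A,B) = E[AB] − E[A]E[B] = 2.6 − (1.28)(2.04) = -0.0112
Var(A) = 0.2016,  Var(B) = 2.8384
ρ = -0.0112 / √(0.2016·2.8384) ≈ -0.015

-0.015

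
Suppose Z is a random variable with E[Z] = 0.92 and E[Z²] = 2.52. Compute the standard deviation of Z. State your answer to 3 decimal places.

Var(Z) = 2.52 − (0.92)² = 1.6736
SD(Z) = √1.6736 ≈ 1.294

1.294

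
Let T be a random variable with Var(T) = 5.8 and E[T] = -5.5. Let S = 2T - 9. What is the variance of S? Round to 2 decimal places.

Var(2T - 9) = (2)²·Var(T) = 4·5.8 = 23.2

23.20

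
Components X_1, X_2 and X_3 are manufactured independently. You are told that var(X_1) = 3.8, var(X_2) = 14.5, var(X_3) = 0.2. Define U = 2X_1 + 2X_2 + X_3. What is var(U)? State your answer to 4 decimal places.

By independence, var(U) = (2)²var(X_1) + (2)²var(X_2) + (1)²var(X_3)
= (2)²·3.8 + (2)²·14.5 + (1)²·0.2 = 73.4

73.4000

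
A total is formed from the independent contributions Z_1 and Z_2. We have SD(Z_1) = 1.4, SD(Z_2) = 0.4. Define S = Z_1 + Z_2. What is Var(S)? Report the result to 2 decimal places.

2.12

Var(Z_1) = 1.96, Var(Z_2) = 0.16
By independence, Var(S) = (1)²Var(Z_1) + (1)²Var(Z_2)
= (1)²·1.96 + (1)²·0.16 = 2.12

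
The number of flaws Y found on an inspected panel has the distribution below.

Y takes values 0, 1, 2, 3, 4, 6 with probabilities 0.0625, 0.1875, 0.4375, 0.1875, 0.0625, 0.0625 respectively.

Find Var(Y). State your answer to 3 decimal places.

E[Y] = (0)(0.0625) + (1)(0.1875) + (2)(0.4375) + (3)(0.1875) + (4)(0.0625) + (6)(0.0625) = 2.25
E[Y²] = (0)²(0.0625) + (1)²(0.1875) + (2)²(0.4375) + (3)²(0.1875) + (4)²(0.0625) + (6)²(0.0625) = 6.875
Var(Y) = E[Y²] − (E[Y])² = 6.875 − (2.25)² = 1.8125

1.813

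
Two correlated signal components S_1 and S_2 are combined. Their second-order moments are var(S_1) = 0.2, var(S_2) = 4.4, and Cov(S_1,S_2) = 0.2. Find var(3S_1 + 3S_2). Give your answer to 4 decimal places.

var(3S_1 + 3S_2) = (3)²·var(S_1) + (3)²·var(S_2) + 2·(3)·(3)·Cov(S_1,S_2)
= 9·0.2 + 9·4.4 + 18·0.2 = 45

45.0000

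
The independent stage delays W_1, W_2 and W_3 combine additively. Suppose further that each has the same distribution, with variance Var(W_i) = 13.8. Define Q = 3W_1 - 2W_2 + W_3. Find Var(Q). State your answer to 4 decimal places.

By independence, Var(Q) = (3)²Var(W_1) + (-2)²Var(W_2) + (1)²Var(W_3)
= (3)²·13.8 + (-2)²·13.8 + (1)²·13.8 = 193.2

193.2000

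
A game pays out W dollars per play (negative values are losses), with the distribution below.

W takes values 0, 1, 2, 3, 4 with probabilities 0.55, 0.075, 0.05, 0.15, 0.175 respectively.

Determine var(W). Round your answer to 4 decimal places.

E[W] = (0)(0.55) + (1)(0.075) + (2)(0.05) + (3)(0.15) + (4)(0.175) = 1.325
E[W²] = (0)²(0.55) + (1)²(0.075) + (2)²(0.05) + (3)²(0.15) + (4)²(0.175) = 4.425
var(W) = E[W²] − (E[W])² = 4.425 − (1.325)² = 2.669375

2.6694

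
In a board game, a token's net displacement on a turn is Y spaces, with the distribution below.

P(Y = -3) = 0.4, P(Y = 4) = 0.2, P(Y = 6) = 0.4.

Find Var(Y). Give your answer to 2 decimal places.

17.20

E[Y] = (-3)(0.4) + (4)(0.2) + (6)(0.4) = 2
E[Y²] = (-3)²(0.4) + (4)²(0.2) + (6)²(0.4) = 21.2
Var(Y) = E[Y²] − (E[Y])² = 21.2 − (2)² = 17.2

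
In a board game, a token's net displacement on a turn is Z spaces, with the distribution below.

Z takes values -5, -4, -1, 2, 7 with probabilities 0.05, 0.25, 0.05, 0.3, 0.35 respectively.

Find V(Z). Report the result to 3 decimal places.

E[Z] = (-5)(0.05) + (-4)(0.25) + (-1)(0.05) + (2)(0.3) + (7)(0.35) = 1.75
E[Z²] = (-5)²(0.05) + (-4)²(0.25) + (-1)²(0.05) + (2)²(0.3) + (7)²(0.35) = 23.65
V(Z) = E[Z²] − (E[Z])² = 23.65 − (1.75)² = 20.5875

20.588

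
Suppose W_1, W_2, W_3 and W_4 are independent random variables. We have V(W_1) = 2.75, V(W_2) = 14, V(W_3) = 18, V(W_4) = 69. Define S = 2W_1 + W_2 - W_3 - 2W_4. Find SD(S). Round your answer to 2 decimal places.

By independence, V(S) = (2)²V(W_1) + (1)²V(W_2) + (-1)²V(W_3) + (-2)²V(W_4)
= (2)²·2.75 + (1)²·14 + (-1)²·18 + (-2)²·69 = 319
SD(S) = √319 ≈ 17.86

17.86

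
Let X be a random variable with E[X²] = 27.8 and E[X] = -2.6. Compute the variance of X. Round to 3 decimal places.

21.040

Var(X) = 27.8 − (-2.6)² = 21.04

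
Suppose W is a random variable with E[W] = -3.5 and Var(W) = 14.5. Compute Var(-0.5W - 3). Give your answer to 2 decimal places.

Var(-0.5W - 3) = (-0.5)²·Var(W) = 0.25·14.5 = 3.625

3.63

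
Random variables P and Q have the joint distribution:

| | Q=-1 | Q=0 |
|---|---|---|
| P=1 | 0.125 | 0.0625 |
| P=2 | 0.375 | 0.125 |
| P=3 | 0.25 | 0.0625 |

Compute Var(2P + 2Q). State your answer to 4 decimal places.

2.4375

E[P] = 2.125,  E[Q] = -0.75,  E[PQ] = -1.625
Var(P) = 5 − (2.125)² = 0.484375;  Var(Q) = 0.75 − (-0.75)² = 0.1875
Cov(P,Q) = -1.625 − (2.125)(-0.75) = -0.03125
Var(2P + 2Q) = (2)²·0.484375 + (2)²·0.1875 + 2·(2)·(2)·-0.03125 = 2.4375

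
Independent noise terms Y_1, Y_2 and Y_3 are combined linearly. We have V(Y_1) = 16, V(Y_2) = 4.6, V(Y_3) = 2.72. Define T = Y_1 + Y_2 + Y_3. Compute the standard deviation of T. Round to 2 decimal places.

4.83

By independence, V(T) = (1)²V(Y_1) + (1)²V(Y_2) + (1)²V(Y_3)
= (1)²·16 + (1)²·4.6 + (1)²·2.72 = 23.32
SD(T) = √23.32 ≈ 4.83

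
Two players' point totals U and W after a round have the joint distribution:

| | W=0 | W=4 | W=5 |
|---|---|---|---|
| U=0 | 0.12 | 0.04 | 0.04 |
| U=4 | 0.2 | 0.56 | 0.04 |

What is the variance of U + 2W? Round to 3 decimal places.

20.800

E[U] = 3.2,  E[W] = 2.8,  E[UW] = 9.76
Var(U) = 12.8 − (3.2)² = 2.56;  Var(W) = 11.6 − (2.8)² = 3.76
cov(U,W) = 9.76 − (3.2)(2.8) = 0.8
Var(U + 2W) = (1)²·2.56 + (2)²·3.76 + 2·(1)·(2)·0.8 = 20.8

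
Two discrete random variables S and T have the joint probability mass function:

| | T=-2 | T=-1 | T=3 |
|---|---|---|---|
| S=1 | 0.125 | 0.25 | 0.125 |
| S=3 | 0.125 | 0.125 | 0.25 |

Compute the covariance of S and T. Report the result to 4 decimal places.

E[S] = 2,  E[T] = 0.25
E[ST] = 1
Cov(S,T) = E[ST] − E[S]E[T] = 1 − (2)(0.25) = 0.5

0.5000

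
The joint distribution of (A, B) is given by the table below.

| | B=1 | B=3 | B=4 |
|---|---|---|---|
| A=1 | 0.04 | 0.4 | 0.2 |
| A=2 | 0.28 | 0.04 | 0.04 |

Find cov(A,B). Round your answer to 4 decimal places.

-0.3760

E[A] = 1.36,  E[B] = 2.6
E[AB] = 3.16
cov(A,B) = E[AB] − E[A]E[B] = 3.16 − (1.36)(2.6) = -0.376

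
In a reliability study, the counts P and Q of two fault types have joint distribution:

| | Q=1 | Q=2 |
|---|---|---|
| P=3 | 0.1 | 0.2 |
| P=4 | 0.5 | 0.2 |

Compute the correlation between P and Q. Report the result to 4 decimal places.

E[P] = 3.7,  E[Q] = 1.4
E[PQ] = 5.1
Cov(P,Q) = E[PQ] − E[P]E[Q] = 5.1 − (3.7)(1.4) = -0.08
Var(P) = 0.21,  Var(Q) = 0.24
ρ = -0.08 / √(0.21·0.24) ≈ -0.3563

-0.3563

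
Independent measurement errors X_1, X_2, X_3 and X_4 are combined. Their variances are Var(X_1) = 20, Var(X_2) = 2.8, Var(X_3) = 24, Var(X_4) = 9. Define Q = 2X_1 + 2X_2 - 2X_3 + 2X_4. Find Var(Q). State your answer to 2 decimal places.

By independence, Var(Q) = (2)²Var(X_1) + (2)²Var(X_2) + (-2)²Var(X_3) + (2)²Var(X_4)
= (2)²·20 + (2)²·2.8 + (-2)²·24 + (2)²·9 = 223.2

223.20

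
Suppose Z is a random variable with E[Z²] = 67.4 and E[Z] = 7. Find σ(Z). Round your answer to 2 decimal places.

4.29

var(Z) = 67.4 − (7)² = 18.4
σ(Z) = √18.4 ≈ 4.29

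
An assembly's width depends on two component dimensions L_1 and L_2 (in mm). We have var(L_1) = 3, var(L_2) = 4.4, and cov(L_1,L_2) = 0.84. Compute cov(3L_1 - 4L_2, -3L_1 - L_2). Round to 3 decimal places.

-1.840

cov(3L_1 - 4L_2, -3L_1 - L_2) = (3)(-3)var(L_1) + (-4)(-1)var(L_2) + [(3)(-1) + (-4)(-3)]cov(L_1,L_2)
= -9·3 + 4·4.4 + 9·0.84 = -1.84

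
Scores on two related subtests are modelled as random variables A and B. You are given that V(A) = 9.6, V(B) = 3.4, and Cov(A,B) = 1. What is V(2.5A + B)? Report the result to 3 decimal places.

V(2.5A + B) = (2.5)²·V(A) + (1)²·V(B) + 2·(2.5)·(1)·Cov(A,B)
= 6.25·9.6 + 1·3.4 + 5·1 = 68.4

68.400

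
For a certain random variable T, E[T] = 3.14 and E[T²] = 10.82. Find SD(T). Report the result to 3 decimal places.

0.980

V(T) = 10.82 − (3.14)² = 0.9604
SD(T) = √0.9604 ≈ 0.980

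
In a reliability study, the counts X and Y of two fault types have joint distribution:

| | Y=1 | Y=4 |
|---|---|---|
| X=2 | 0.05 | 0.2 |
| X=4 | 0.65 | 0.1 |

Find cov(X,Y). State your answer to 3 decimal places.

-0.750

E[X] = 3.5,  E[Y] = 1.9
E[XY] = 5.9
cov(X,Y) = E[XY] − E[X]E[Y] = 5.9 − (3.5)(1.9) = -0.75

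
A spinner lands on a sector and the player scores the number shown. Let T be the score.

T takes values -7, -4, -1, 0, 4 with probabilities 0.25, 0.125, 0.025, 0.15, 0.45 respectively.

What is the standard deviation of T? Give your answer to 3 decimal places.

E[T] = (-7)(0.25) + (-4)(0.125) + (-1)(0.025) + (0)(0.15) + (4)(0.45) = -0.475
E[T²] = (-7)²(0.25) + (-4)²(0.125) + (-1)²(0.025) + (0)²(0.15) + (4)²(0.45) = 21.475
Var(T) = E[T²] − (E[T])² = 21.475 − (-0.475)² = 21.249375
sd(T) = √21.249375 ≈ 4.610

4.610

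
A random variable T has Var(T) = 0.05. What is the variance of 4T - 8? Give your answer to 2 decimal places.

Var(4T - 8) = (4)²·Var(T) = 16·0.05 = 0.8

0.80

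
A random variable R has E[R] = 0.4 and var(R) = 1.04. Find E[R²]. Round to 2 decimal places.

E[R²] = var(R) + (E[R])² = 1.04 + (0.4)² = 1.2

1.20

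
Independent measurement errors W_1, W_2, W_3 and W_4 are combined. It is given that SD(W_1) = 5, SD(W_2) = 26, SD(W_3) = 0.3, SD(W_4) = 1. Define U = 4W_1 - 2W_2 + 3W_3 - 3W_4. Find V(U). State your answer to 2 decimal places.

V(W_1) = 25, V(W_2) = 676, V(W_3) = 0.09, V(W_4) = 1
By independence, V(U) = (4)²V(W_1) + (-2)²V(W_2) + (3)²V(W_3) + (-3)²V(W_4)
= (4)²·25 + (-2)²·676 + (3)²·0.09 + (-3)²·1 = 3113.81

3113.81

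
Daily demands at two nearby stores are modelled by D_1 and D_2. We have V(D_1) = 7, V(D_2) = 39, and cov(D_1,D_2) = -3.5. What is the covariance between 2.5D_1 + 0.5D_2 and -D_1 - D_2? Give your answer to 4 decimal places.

-26.5000

cov(2.5D_1 + 0.5D_2, -D_1 - D_2) = (2.5)(-1)V(D_1) + (0.5)(-1)V(D_2) + [(2.5)(-1) + (0.5)(-1)]cov(D_1,D_2)
= -2.5·7 + -0.5·39 + -3·-3.5 = -26.5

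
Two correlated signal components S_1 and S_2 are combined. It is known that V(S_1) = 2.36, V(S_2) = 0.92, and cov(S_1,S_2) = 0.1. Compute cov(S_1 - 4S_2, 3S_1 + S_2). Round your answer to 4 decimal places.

2.3000

cov(S_1 - 4S_2, 3S_1 + S_2) = (1)(3)V(S_1) + (-4)(1)V(S_2) + [(1)(1) + (-4)(3)]cov(S_1,S_2)
= 3·2.36 + -4·0.92 + -11·0.1 = 2.3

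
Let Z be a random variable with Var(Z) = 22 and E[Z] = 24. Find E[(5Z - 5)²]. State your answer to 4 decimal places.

E[5Z - 5] = 5·24 − 5 = 115
Var(5Z - 5) = (5)²·22 = 550
E[(5Z - 5)²] = Var((5Z - 5)) + (E[(5Z - 5)])² = 550 + (115)² = 13775

13775.0000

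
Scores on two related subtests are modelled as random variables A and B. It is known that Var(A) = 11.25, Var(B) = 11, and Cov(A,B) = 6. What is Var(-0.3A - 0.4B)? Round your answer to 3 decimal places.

Var(-0.3A - 0.4B) = (-0.3)²·Var(A) + (-0.4)²·Var(B) + 2·(-0.3)·(-0.4)·Cov(A,B)
= 0.09·11.25 + 0.16·11 + 0.24·6 = 4.2125

4.213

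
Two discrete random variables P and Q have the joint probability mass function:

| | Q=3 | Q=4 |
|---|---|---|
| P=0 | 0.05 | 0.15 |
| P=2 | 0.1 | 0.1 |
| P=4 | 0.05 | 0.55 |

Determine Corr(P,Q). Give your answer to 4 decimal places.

E[P] = 2.8,  E[Q] = 3.8
E[PQ] = 10.8
Cov(P,Q) = E[PQ] − E[P]E[Q] = 10.8 − (2.8)(3.8) = 0.16
V(P) = 2.56,  V(Q) = 0.16
ρ = 0.16 / √(2.56·0.16) ≈ 0.2500

0.2500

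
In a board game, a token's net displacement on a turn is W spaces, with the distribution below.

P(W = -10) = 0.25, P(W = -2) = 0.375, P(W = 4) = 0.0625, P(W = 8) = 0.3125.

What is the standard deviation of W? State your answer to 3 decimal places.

E[W] = (-10)(0.25) + (-2)(0.375) + (4)(0.0625) + (8)(0.3125) = -0.5
E[W²] = (-10)²(0.25) + (-2)²(0.375) + (4)²(0.0625) + (8)²(0.3125) = 47.5
V(W) = E[W²] − (E[W])² = 47.5 − (-0.5)² = 47.25
SD(W) = √47.25 ≈ 6.874

6.874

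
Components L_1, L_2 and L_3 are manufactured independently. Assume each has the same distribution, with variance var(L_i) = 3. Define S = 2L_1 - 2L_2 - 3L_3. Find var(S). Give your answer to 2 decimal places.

51.00

By independence, var(S) = (2)²var(L_1) + (-2)²var(L_2) + (-3)²var(L_3)
= (2)²·3 + (-2)²·3 + (-3)²·3 = 51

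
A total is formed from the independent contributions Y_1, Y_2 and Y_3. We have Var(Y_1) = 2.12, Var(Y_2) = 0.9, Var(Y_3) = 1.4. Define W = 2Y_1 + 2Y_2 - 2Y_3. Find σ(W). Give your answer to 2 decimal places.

By independence, Var(W) = (2)²Var(Y_1) + (2)²Var(Y_2) + (-2)²Var(Y_3)
= (2)²·2.12 + (2)²·0.9 + (-2)²·1.4 = 17.68
σ(W) = √17.68 ≈ 4.20

4.20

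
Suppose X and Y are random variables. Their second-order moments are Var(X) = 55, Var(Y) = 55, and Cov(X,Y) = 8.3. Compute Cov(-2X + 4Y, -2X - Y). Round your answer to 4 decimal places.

Cov(-2X + 4Y, -2X - Y) = (-2)(-2)Var(X) + (4)(-1)Var(Y) + [(-2)(-1) + (4)(-2)]Cov(X,Y)
= 4·55 + -4·55 + -6·8.3 = -49.8

-49.8000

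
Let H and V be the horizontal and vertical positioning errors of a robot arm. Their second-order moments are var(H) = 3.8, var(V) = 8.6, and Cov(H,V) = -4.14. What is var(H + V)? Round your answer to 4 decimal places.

4.1200

var(H + V) = (1)²·var(H) + (1)²·var(V) + 2·(1)·(1)·Cov(H,V)
= 1·3.8 + 1·8.6 + 2·-4.14 = 4.12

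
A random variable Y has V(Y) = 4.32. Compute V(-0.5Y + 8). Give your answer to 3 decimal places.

V(-0.5Y + 8) = (-0.5)²·V(Y) = 0.25·4.32 = 1.08

1.080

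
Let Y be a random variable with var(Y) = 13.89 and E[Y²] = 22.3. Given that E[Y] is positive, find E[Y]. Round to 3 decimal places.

2.900

(E[Y])² = E[Y²] − var(Y) = 22.3 − 13.89 = 8.41
E[Y] = √8.41 = 2.9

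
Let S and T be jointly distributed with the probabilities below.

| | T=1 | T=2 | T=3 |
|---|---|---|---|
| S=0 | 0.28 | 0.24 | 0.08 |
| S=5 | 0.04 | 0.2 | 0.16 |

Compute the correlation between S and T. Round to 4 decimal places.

E[S] = 2,  E[T] = 1.92
E[ST] = 4.6
cov(S,T) = E[ST] − E[S]E[T] = 4.6 − (2)(1.92) = 0.76
Var(S) = 6,  Var(T) = 0.5536
ρ = 0.76 / √(6·0.5536) ≈ 0.4170

0.4170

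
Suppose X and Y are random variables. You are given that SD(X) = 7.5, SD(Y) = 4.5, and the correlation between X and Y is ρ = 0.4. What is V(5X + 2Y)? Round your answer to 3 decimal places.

1757.250

V(X) = (7.5)² = 56.25;  V(Y) = (4.5)² = 20.25
Cov(X,Y) = ρ·SD(X)·SD(Y) = 0.4·7.5·4.5 = 13.5
V(5X + 2Y) = (5)²·V(X) + (2)²·V(Y) + 2·(5)·(2)·Cov(X,Y)
= 25·56.25 + 4·20.25 + 20·13.5 = 1757.25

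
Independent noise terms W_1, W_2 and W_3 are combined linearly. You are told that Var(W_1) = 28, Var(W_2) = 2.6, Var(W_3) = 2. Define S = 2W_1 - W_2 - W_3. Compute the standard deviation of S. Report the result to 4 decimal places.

10.7981

By independence, Var(S) = (2)²Var(W_1) + (-1)²Var(W_2) + (-1)²Var(W_3)
= (2)²·28 + (-1)²·2.6 + (-1)²·2 = 116.6
sd(S) = √116.6 ≈ 10.7981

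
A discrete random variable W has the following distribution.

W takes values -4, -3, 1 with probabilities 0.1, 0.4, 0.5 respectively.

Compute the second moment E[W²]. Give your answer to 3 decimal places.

E[W²] = (-4)²(0.1) + (-3)²(0.4) + (1)²(0.5) = 5.7

5.700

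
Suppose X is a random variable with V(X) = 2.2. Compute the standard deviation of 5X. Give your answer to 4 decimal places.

V(5X) = (5)²·2.2 = 55
σ(5X) = √55 ≈ 7.4162

7.4162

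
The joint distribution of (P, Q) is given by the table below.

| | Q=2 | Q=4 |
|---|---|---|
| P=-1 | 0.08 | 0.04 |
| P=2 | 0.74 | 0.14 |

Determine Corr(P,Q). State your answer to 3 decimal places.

-0.147

E[P] = 1.64,  E[Q] = 2.36
E[PQ] = 3.76
Cov(P,Q) = E[PQ] − E[P]E[Q] = 3.76 − (1.64)(2.36) = -0.1104
Var(P) = 0.9504,  Var(Q) = 0.5904
ρ = -0.1104 / √(0.9504·0.5904) ≈ -0.147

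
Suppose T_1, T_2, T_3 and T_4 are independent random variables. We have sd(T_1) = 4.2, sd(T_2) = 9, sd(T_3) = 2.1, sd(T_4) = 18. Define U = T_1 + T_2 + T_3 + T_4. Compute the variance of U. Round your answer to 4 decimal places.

427.0500

Var(T_1) = 17.64, Var(T_2) = 81, Var(T_3) = 4.41, Var(T_4) = 324
By independence, Var(U) = (1)²Var(T_1) + (1)²Var(T_2) + (1)²Var(T_3) + (1)²Var(T_4)
= (1)²·17.64 + (1)²·81 + (1)²·4.41 + (1)²·324 = 427.05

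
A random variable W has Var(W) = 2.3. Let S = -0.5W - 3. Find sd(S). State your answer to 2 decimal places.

Var(-0.5W - 3) = (-0.5)²·2.3 = 0.575
sd(S) = √0.575 ≈ 0.76

0.76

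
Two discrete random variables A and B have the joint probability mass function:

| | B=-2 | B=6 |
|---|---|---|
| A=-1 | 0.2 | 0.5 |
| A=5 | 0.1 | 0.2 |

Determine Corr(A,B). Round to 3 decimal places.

-0.048

E[A] = 0.8,  E[B] = 3.6
E[AB] = 2.4
Cov(A,B) = E[AB] − E[A]E[B] = 2.4 − (0.8)(3.6) = -0.48
V(A) = 7.56,  V(B) = 13.44
ρ = -0.48 / √(7.56·13.44) ≈ -0.048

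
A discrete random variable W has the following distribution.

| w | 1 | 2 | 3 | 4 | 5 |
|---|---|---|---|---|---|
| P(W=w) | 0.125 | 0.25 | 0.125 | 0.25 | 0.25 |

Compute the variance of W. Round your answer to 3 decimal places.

1.938

E[W] = (1)(0.125) + (2)(0.25) + (3)(0.125) + (4)(0.25) + (5)(0.25) = 3.25
E[W²] = (1)²(0.125) + (2)²(0.25) + (3)²(0.125) + (4)²(0.25) + (5)²(0.25) = 12.5
Var(W) = E[W²] − (E[W])² = 12.5 − (3.25)² = 1.9375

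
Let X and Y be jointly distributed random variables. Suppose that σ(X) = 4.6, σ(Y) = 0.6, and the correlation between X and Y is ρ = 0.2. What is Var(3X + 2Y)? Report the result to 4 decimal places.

Var(X) = (4.6)² = 21.16;  Var(Y) = (0.6)² = 0.36
Cov(X,Y) = ρ·σ(X)·σ(Y) = 0.2·4.6·0.6 = 0.552
Var(3X + 2Y) = (3)²·Var(X) + (2)²·Var(Y) + 2·(3)·(2)·Cov(X,Y)
= 9·21.16 + 4·0.36 + 12·0.552 = 198.504

198.5040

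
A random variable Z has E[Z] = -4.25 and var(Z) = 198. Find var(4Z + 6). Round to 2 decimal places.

3168.00

var(4Z + 6) = (4)²·var(Z) = 16·198 = 3168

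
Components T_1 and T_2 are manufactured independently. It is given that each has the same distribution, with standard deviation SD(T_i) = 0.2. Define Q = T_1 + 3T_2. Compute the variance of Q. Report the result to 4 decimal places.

0.4000

Var(T_i) = (0.2)² = 0.04
By independence, Var(Q) = (1)²Var(T_1) + (3)²Var(T_2)
= (1)²·0.04 + (3)²·0.04 = 0.4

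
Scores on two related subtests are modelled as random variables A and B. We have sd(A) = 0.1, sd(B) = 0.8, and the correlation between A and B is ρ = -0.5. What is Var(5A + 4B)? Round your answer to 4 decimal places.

8.8900

Var(A) = (0.1)² = 0.01;  Var(B) = (0.8)² = 0.64
Cov(A,B) = ρ·sd(A)·sd(B) = -0.5·0.1·0.8 = -0.04
Var(5A + 4B) = (5)²·Var(A) + (4)²·Var(B) + 2·(5)·(4)·Cov(A,B)
= 25·0.01 + 16·0.64 + 40·-0.04 = 8.89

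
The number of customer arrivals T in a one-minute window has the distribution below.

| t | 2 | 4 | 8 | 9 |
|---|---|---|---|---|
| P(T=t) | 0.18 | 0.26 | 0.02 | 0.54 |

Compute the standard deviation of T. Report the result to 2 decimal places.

E[T] = (2)(0.18) + (4)(0.26) + (8)(0.02) + (9)(0.54) = 6.42
E[T²] = (2)²(0.18) + (4)²(0.26) + (8)²(0.02) + (9)²(0.54) = 49.9
var(T) = E[T²] − (E[T])² = 49.9 − (6.42)² = 8.6836
SD(T) = √8.6836 ≈ 2.95

2.95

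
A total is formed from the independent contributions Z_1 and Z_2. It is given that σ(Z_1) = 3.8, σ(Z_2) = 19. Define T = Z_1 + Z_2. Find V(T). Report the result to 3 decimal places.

375.440

V(Z_1) = 14.44, V(Z_2) = 361
By independence, V(T) = (1)²V(Z_1) + (1)²V(Z_2)
= (1)²·14.44 + (1)²·361 = 375.44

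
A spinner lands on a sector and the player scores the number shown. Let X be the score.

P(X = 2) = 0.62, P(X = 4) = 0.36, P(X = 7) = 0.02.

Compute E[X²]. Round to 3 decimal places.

9.220

E[X²] = (2)²(0.62) + (4)²(0.36) + (7)²(0.02) = 9.22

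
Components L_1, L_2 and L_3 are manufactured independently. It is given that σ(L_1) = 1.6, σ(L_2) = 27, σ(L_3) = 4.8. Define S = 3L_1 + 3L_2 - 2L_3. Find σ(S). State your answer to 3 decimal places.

V(L_1) = 2.56, V(L_2) = 729, V(L_3) = 23.04
By independence, V(S) = (3)²V(L_1) + (3)²V(L_2) + (-2)²V(L_3)
= (3)²·2.56 + (3)²·729 + (-2)²·23.04 = 6676.2
σ(S) = √6676.2 ≈ 81.708

81.708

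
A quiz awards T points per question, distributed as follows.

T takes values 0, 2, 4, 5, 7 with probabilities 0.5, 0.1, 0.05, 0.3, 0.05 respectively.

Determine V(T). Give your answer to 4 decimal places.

E[T] = (0)(0.5) + (2)(0.1) + (4)(0.05) + (5)(0.3) + (7)(0.05) = 2.25
E[T²] = (0)²(0.5) + (2)²(0.1) + (4)²(0.05) + (5)²(0.3) + (7)²(0.05) = 11.15
V(T) = E[T²] − (E[T])² = 11.15 − (2.25)² = 6.0875

6.0875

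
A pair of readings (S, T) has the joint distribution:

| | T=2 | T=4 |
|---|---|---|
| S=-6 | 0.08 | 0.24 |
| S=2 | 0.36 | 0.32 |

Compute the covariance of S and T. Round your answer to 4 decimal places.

-0.9728

E[S] = -0.56,  E[T] = 3.12
E[ST] = -2.72
cov(S,T) = E[ST] − E[S]E[T] = -2.72 − (-0.56)(3.12) = -0.9728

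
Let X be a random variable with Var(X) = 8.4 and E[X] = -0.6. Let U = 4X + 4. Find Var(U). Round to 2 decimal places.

134.40

Var(4X + 4) = (4)²·Var(X) = 16·8.4 = 134.4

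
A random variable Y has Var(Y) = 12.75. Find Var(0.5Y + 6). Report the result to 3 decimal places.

3.188

Var(0.5Y + 6) = (0.5)²·Var(Y) = 0.25·12.75 = 3.1875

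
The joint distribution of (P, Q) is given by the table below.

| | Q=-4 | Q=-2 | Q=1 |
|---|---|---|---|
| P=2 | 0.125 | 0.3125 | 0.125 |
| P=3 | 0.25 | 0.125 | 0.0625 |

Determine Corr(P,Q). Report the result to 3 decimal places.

-0.262

E[P] = 2.4375,  E[Q] = -2.1875
E[PQ] = -5.5625
Cov(P,Q) = E[PQ] − E[P]E[Q] = -5.5625 − (2.4375)(-2.1875) = -0.23046875
Var(P) = 0.24609375,  Var(Q) = 3.15234375
ρ = -0.23046875 / √(0.24609375·3.15234375) ≈ -0.262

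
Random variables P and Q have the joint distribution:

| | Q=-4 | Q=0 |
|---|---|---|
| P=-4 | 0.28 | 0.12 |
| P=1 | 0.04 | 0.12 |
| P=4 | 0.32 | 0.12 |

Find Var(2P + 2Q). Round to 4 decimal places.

68.8896

E[P] = 0.32,  E[Q] = -2.56,  E[PQ] = -0.8
Var(P) = 13.6 − (0.32)² = 13.4976;  Var(Q) = 10.24 − (-2.56)² = 3.6864
cov(P,Q) = -0.8 − (0.32)(-2.56) = 0.0192
Var(2P + 2Q) = (2)²·13.4976 + (2)²·3.6864 + 2·(2)·(2)·0.0192 = 68.8896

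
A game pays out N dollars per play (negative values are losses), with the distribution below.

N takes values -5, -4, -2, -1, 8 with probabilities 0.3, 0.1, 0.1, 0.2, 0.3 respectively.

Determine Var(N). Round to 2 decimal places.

E[N] = (-5)(0.3) + (-4)(0.1) + (-2)(0.1) + (-1)(0.2) + (8)(0.3) = 0.1
E[N²] = (-5)²(0.3) + (-4)²(0.1) + (-2)²(0.1) + (-1)²(0.2) + (8)²(0.3) = 28.9
Var(N) = E[N²] − (E[N])² = 28.9 − (0.1)² = 28.89

28.89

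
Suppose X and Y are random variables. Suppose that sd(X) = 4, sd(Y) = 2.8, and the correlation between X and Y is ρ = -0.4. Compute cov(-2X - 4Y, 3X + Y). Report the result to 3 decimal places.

Var(X) = (4)² = 16;  Var(Y) = (2.8)² = 7.84
cov(X,Y) = ρ·sd(X)·sd(Y) = -0.4·4·2.8 = -4.48
cov(-2X - 4Y, 3X + Y) = (-2)(3)Var(X) + (-4)(1)Var(Y) + [(-2)(1) + (-4)(3)]cov(X,Y)
= -6·16 + -4·7.84 + -14·-4.48 = -64.64

-64.640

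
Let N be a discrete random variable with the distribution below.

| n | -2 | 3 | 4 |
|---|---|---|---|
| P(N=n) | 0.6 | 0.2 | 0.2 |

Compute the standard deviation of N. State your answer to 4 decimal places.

2.7129

E[N] = (-2)(0.6) + (3)(0.2) + (4)(0.2) = 0.2
E[N²] = (-2)²(0.6) + (3)²(0.2) + (4)²(0.2) = 7.4
V(N) = E[N²] − (E[N])² = 7.4 − (0.2)² = 7.36
SD(N) = √7.36 ≈ 2.7129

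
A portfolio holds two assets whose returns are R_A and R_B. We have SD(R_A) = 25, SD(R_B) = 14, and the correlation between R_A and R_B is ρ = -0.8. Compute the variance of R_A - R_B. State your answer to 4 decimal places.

V(R_A) = (25)² = 625;  V(R_B) = (14)² = 196
Cov(R_A,R_B) = ρ·SD(R_A)·SD(R_B) = -0.8·25·14 = -280
V(R_A - R_B) = (1)²·V(R_A) + (-1)²·V(R_B) + 2·(1)·(-1)·Cov(R_A,R_B)
= 1·625 + 1·196 + -2·-280 = 1381

1381.0000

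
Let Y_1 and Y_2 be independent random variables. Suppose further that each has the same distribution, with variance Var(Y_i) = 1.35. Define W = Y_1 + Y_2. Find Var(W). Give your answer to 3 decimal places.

2.700

By independence, Var(W) = (1)²Var(Y_1) + (1)²Var(Y_2)
= (1)²·1.35 + (1)²·1.35 = 2.7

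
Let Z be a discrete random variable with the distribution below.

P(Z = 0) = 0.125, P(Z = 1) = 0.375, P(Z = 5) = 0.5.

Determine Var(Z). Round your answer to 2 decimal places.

E[Z] = (0)(0.125) + (1)(0.375) + (5)(0.5) = 2.875
E[Z²] = (0)²(0.125) + (1)²(0.375) + (5)²(0.5) = 12.875
Var(Z) = E[Z²] − (E[Z])² = 12.875 − (2.875)² = 4.609375

4.61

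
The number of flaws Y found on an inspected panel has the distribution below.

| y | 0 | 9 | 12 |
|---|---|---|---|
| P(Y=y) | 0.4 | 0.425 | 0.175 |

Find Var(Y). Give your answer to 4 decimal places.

24.5194

E[Y] = (0)(0.4) + (9)(0.425) + (12)(0.175) = 5.925
E[Y²] = (0)²(0.4) + (9)²(0.425) + (12)²(0.175) = 59.625
Var(Y) = E[Y²] − (E[Y])² = 59.625 − (5.925)² = 24.519375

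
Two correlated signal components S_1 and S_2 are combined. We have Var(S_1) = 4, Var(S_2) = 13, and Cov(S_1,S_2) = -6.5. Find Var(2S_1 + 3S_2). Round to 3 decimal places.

Var(2S_1 + 3S_2) = (2)²·Var(S_1) + (3)²·Var(S_2) + 2·(2)·(3)·Cov(S_1,S_2)
= 4·4 + 9·13 + 12·-6.5 = 55

55.000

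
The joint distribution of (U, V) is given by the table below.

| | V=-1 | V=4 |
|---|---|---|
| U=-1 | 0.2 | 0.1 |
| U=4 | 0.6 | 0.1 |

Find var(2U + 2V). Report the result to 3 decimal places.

29.000

E[U] = 2.5,  E[V] = 0,  E[UV] = -1
var(U) = 11.5 − (2.5)² = 5.25;  var(V) = 4 − (0)² = 4
Cov(U,V) = -1 − (2.5)(0) = -1
var(2U + 2V) = (2)²·5.25 + (2)²·4 + 2·(2)·(2)·-1 = 29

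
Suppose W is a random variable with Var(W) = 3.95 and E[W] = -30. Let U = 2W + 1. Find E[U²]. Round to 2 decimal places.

3496.80

E[2W + 1] = 2·-30 + 1 = -59
Var(2W + 1) = (2)²·3.95 = 15.8
E[U²] = Var(U) + (E[U])² = 15.8 + (-59)² = 3496.8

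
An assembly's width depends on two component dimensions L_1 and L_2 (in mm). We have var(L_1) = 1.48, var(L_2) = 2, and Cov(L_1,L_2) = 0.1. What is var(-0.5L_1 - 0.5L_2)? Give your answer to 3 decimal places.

var(-0.5L_1 - 0.5L_2) = (-0.5)²·var(L_1) + (-0.5)²·var(L_2) + 2·(-0.5)·(-0.5)·Cov(L_1,L_2)
= 0.25·1.48 + 0.25·2 + 0.5·0.1 = 0.92

0.920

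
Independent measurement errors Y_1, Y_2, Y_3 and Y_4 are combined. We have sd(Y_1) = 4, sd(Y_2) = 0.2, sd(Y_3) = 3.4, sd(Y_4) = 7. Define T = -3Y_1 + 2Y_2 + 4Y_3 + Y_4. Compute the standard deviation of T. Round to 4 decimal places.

19.4453

Var(Y_1) = 16, Var(Y_2) = 0.04, Var(Y_3) = 11.56, Var(Y_4) = 49
By independence, Var(T) = (-3)²Var(Y_1) + (2)²Var(Y_2) + (4)²Var(Y_3) + (1)²Var(Y_4)
= (-3)²·16 + (2)²·0.04 + (4)²·11.56 + (1)²·49 = 378.12
sd(T) = √378.12 ≈ 19.4453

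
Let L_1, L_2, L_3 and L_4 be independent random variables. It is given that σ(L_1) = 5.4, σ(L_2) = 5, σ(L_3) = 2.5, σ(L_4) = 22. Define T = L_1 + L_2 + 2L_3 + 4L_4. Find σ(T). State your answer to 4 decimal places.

88.4486

var(L_1) = 29.16, var(L_2) = 25, var(L_3) = 6.25, var(L_4) = 484
By independence, var(T) = (1)²var(L_1) + (1)²var(L_2) + (2)²var(L_3) + (4)²var(L_4)
= (1)²·29.16 + (1)²·25 + (2)²·6.25 + (4)²·484 = 7823.16
σ(T) = √7823.16 ≈ 88.4486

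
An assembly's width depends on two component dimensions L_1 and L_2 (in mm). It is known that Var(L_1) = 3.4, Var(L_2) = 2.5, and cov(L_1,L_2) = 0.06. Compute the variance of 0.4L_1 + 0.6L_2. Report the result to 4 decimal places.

1.4728

Var(0.4L_1 + 0.6L_2) = (0.4)²·Var(L_1) + (0.6)²·Var(L_2) + 2·(0.4)·(0.6)·cov(L_1,L_2)
= 0.16·3.4 + 0.36·2.5 + 0.48·0.06 = 1.4728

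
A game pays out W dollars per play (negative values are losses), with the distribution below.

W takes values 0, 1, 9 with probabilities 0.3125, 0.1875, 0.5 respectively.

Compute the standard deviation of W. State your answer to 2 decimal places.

4.33

E[W] = (0)(0.3125) + (1)(0.1875) + (9)(0.5) = 4.6875
E[W²] = (0)²(0.3125) + (1)²(0.1875) + (9)²(0.5) = 40.6875
Var(W) = E[W²] − (E[W])² = 40.6875 − (4.6875)² = 18.71484375
σ(W) = √18.71484375 ≈ 4.33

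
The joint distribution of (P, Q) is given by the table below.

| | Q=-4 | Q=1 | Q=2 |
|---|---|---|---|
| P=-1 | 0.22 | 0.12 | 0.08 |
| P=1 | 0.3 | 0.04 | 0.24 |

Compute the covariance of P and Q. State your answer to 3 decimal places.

E[P] = 0.16,  E[Q] = -1.28
E[PQ] = -0.08
Cov(P,Q) = E[PQ] − E[P]E[Q] = -0.08 − (0.16)(-1.28) = 0.1248

0.125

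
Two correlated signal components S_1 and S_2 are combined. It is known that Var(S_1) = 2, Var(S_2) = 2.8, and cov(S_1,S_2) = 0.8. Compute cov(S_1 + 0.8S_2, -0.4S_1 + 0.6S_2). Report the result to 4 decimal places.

0.7680

cov(S_1 + 0.8S_2, -0.4S_1 + 0.6S_2) = (1)(-0.4)Var(S_1) + (0.8)(0.6)Var(S_2) + [(1)(0.6) + (0.8)(-0.4)]cov(S_1,S_2)
= -0.4·2 + 0.48·2.8 + 0.28·0.8 = 0.768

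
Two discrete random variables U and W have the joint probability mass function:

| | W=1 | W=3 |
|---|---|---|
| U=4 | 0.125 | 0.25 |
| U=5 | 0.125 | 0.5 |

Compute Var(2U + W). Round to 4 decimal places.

1.9375

E[U] = 4.625,  E[W] = 2.5,  E[UW] = 11.625
Var(U) = 21.625 − (4.625)² = 0.234375;  Var(W) = 7 − (2.5)² = 0.75
Cov(U,W) = 11.625 − (4.625)(2.5) = 0.0625
Var(2U + W) = (2)²·0.234375 + (1)²·0.75 + 2·(2)·(1)·0.0625 = 1.9375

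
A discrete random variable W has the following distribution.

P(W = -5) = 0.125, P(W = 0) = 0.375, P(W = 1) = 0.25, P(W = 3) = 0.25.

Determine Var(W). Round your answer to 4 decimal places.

E[W] = (-5)(0.125) + (0)(0.375) + (1)(0.25) + (3)(0.25) = 0.375
E[W²] = (-5)²(0.125) + (0)²(0.375) + (1)²(0.25) + (3)²(0.25) = 5.625
Var(W) = E[W²] − (E[W])² = 5.625 − (0.375)² = 5.484375

5.4844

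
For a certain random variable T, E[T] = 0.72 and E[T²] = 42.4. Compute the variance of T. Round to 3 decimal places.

41.882

V(T) = 42.4 − (0.72)² = 41.8816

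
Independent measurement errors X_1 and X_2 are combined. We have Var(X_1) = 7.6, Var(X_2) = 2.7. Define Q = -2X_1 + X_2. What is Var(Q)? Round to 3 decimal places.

By independence, Var(Q) = (-2)²Var(X_1) + (1)²Var(X_2)
= (-2)²·7.6 + (1)²·2.7 = 33.1

33.100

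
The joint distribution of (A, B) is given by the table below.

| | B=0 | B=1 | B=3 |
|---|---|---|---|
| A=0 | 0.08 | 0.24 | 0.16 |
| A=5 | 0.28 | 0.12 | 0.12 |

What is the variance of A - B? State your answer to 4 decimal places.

9.1200

E[A] = 2.6,  E[B] = 1.2,  E[AB] = 2.4
Var(A) = 13 − (2.6)² = 6.24;  Var(B) = 2.88 − (1.2)² = 1.44
Cov(A,B) = 2.4 − (2.6)(1.2) = -0.72
Var(A - B) = (1)²·6.24 + (-1)²·1.44 + 2·(1)·(-1)·-0.72 = 9.12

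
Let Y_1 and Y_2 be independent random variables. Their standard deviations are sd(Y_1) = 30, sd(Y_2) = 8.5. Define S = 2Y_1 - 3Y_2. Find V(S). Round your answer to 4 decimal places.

V(Y_1) = 900, V(Y_2) = 72.25
By independence, V(S) = (2)²V(Y_1) + (-3)²V(Y_2)
= (2)²·900 + (-3)²·72.25 = 4250.25

4250.2500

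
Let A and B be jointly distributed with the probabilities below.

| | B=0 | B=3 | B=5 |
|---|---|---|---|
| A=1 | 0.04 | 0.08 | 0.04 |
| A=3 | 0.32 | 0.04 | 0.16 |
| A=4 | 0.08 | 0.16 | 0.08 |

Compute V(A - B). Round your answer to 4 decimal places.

5.4624

E[A] = 3,  E[B] = 2.24,  E[AB] = 6.72
V(A) = 9.96 − (3)² = 0.96;  V(B) = 9.52 − (2.24)² = 4.5024
cov(A,B) = 6.72 − (3)(2.24) = 0
V(A - B) = (1)²·0.96 + (-1)²·4.5024 + 2·(1)·(-1)·0 = 5.4624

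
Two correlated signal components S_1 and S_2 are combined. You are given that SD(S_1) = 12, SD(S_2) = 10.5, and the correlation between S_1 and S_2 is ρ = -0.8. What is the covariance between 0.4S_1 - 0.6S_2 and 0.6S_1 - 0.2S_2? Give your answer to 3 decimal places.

var(S_1) = (12)² = 144;  var(S_2) = (10.5)² = 110.25
Cov(S_1,S_2) = ρ·SD(S_1)·SD(S_2) = -0.8·12·10.5 = -100.8
Cov(0.4S_1 - 0.6S_2, 0.6S_1 - 0.2S_2) = (0.4)(0.6)var(S_1) + (-0.6)(-0.2)var(S_2) + [(0.4)(-0.2) + (-0.6)(0.6)]Cov(S_1,S_2)
= 0.24·144 + 0.12·110.25 + -0.44·-100.8 = 92.142

92.142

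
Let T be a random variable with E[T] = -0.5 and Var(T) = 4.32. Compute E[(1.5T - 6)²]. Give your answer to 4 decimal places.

E[1.5T - 6] = 1.5·-0.5 − 6 = -6.75
Var(1.5T - 6) = (1.5)²·4.32 = 9.72
E[(1.5T - 6)²] = Var((1.5T - 6)) + (E[(1.5T - 6)])² = 9.72 + (-6.75)² = 55.2825

55.2825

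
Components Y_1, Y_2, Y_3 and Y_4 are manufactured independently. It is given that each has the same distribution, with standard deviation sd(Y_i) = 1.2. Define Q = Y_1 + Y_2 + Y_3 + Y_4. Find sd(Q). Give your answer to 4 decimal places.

V(Y_i) = (1.2)² = 1.44
By independence, V(Q) = (1)²V(Y_1) + (1)²V(Y_2) + (1)²V(Y_3) + (1)²V(Y_4)
= (1)²·1.44 + (1)²·1.44 + (1)²·1.44 + (1)²·1.44 = 5.76
sd(Q) = √5.76 ≈ 2.4000

2.4000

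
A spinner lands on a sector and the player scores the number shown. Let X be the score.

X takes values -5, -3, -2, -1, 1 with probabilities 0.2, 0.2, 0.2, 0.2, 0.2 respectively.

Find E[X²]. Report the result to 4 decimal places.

8.0000

E[X²] = (-5)²(0.2) + (-3)²(0.2) + (-2)²(0.2) + (-1)²(0.2) + (1)²(0.2) = 8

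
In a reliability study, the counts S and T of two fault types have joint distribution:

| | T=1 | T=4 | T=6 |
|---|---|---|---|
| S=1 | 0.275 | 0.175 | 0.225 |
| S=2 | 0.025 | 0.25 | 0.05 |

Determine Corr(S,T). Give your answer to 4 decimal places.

E[S] = 1.325,  E[T] = 3.65
E[ST] = 4.975
Cov(S,T) = E[ST] − E[S]E[T] = 4.975 − (1.325)(3.65) = 0.13875
V(S) = 0.219375,  V(T) = 3.6775
ρ = 0.13875 / √(0.219375·3.6775) ≈ 0.1545

0.1545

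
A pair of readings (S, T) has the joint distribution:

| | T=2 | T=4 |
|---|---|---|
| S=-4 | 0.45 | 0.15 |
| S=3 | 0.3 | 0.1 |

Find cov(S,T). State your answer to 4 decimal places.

0.0000

E[S] = -1.2,  E[T] = 2.5
E[ST] = -3
cov(S,T) = E[ST] − E[S]E[T] = -3 − (-1.2)(2.5) = 0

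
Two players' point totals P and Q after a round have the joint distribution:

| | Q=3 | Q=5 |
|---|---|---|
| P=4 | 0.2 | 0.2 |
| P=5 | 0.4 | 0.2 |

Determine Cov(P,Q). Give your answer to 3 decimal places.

-0.080

E[P] = 4.6,  E[Q] = 3.8
E[PQ] = 17.4
Cov(P,Q) = E[PQ] − E[P]E[Q] = 17.4 − (4.6)(3.8) = -0.08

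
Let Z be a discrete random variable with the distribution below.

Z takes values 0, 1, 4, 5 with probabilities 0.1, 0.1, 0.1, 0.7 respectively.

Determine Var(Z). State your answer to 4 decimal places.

3.2000

E[Z] = (0)(0.1) + (1)(0.1) + (4)(0.1) + (5)(0.7) = 4
E[Z²] = (0)²(0.1) + (1)²(0.1) + (4)²(0.1) + (5)²(0.7) = 19.2
Var(Z) = E[Z²] − (E[Z])² = 19.2 − (4)² = 3.2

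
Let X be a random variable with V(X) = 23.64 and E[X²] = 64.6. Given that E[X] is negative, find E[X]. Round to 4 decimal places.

(E[X])² = E[X²] − V(X) = 64.6 − 23.64 = 40.96
E[X] = −√40.96 = -6.4

-6.4000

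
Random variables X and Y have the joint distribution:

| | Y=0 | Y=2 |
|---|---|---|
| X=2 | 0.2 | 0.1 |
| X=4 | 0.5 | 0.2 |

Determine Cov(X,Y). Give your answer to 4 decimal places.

E[X] = 3.4,  E[Y] = 0.6
E[XY] = 2
Cov(X,Y) = E[XY] − E[X]E[Y] = 2 − (3.4)(0.6) = -0.04

-0.0400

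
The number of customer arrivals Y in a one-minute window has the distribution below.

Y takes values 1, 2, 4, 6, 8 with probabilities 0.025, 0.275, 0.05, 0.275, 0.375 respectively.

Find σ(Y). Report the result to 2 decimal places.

E[Y] = (1)(0.025) + (2)(0.275) + (4)(0.05) + (6)(0.275) + (8)(0.375) = 5.425
E[Y²] = (1)²(0.025) + (2)²(0.275) + (4)²(0.05) + (6)²(0.275) + (8)²(0.375) = 35.825
var(Y) = E[Y²] − (E[Y])² = 35.825 − (5.425)² = 6.394375
σ(Y) = √6.394375 ≈ 2.53

2.53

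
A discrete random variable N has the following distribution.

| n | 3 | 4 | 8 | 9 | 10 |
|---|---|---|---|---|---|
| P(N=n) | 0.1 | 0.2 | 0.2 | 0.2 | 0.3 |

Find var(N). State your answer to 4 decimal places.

6.8500

E[N] = (3)(0.1) + (4)(0.2) + (8)(0.2) + (9)(0.2) + (10)(0.3) = 7.5
E[N²] = (3)²(0.1) + (4)²(0.2) + (8)²(0.2) + (9)²(0.2) + (10)²(0.3) = 63.1
var(N) = E[N²] − (E[N])² = 63.1 − (7.5)² = 6.85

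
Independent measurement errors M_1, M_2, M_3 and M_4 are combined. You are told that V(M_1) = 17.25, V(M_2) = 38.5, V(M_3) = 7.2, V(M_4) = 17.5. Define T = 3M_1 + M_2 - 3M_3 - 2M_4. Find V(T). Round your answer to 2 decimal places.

By independence, V(T) = (3)²V(M_1) + (1)²V(M_2) + (-3)²V(M_3) + (-2)²V(M_4)
= (3)²·17.25 + (1)²·38.5 + (-3)²·7.2 + (-2)²·17.5 = 328.55

328.55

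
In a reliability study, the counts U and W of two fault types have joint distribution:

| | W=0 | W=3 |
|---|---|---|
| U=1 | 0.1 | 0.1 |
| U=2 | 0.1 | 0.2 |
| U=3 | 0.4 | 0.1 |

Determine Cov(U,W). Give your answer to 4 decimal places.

-0.3600

E[U] = 2.3,  E[W] = 1.2
E[UW] = 2.4
Cov(U,W) = E[UW] − E[U]E[W] = 2.4 − (2.3)(1.2) = -0.36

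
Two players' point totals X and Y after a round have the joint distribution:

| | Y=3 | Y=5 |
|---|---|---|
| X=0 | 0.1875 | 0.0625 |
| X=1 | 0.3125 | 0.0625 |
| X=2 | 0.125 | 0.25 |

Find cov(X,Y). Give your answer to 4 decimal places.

E[X] = 1.125,  E[Y] = 3.75
E[XY] = 4.5
cov(X,Y) = E[XY] − E[X]E[Y] = 4.5 − (1.125)(3.75) = 0.28125

0.2813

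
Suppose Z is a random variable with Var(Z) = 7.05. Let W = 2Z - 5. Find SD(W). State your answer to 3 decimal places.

Var(2Z - 5) = (2)²·7.05 = 28.2
SD(W) = √28.2 ≈ 5.310

5.310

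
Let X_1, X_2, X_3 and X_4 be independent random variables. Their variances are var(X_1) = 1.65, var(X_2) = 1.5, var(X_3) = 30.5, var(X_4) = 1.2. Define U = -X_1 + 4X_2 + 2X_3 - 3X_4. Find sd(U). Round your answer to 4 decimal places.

By independence, var(U) = (-1)²var(X_1) + (4)²var(X_2) + (2)²var(X_3) + (-3)²var(X_4)
= (-1)²·1.65 + (4)²·1.5 + (2)²·30.5 + (-3)²·1.2 = 158.45
sd(U) = √158.45 ≈ 12.5877

12.5877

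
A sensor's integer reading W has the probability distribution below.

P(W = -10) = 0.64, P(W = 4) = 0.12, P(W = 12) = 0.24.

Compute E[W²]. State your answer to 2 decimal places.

100.48

E[W²] = (-10)²(0.64) + (4)²(0.12) + (12)²(0.24) = 100.48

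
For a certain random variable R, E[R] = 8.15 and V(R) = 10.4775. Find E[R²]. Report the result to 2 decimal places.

E[R²] = V(R) + (E[R])² = 10.4775 + (8.15)² = 76.9

76.90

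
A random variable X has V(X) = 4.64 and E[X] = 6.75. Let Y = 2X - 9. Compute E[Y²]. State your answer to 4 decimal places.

E[2X - 9] = 2·6.75 − 9 = 4.5
V(2X - 9) = (2)²·4.64 = 18.56
E[Y²] = V(Y) + (E[Y])² = 18.56 + (4.5)² = 38.81

38.8100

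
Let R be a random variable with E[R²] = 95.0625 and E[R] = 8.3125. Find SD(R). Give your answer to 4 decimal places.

V(R) = 95.0625 − (8.3125)² = 25.96484375
SD(R) = √25.96484375 ≈ 5.0956

5.0956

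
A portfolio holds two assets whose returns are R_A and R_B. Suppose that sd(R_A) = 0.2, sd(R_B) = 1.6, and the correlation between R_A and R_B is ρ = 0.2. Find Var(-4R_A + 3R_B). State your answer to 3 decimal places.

Var(R_A) = (0.2)² = 0.04;  Var(R_B) = (1.6)² = 2.56
Cov(R_A,R_B) = ρ·sd(R_A)·sd(R_B) = 0.2·0.2·1.6 = 0.064
Var(-4R_A + 3R_B) = (-4)²·Var(R_A) + (3)²·Var(R_B) + 2·(-4)·(3)·Cov(R_A,R_B)
= 16·0.04 + 9·2.56 + -24·0.064 = 22.144

22.144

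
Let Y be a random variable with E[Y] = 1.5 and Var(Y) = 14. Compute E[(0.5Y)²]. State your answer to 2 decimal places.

4.06

E[0.5Y] = 0.5·1.5 = 0.75
Var(0.5Y) = (0.5)²·14 = 3.5
E[(0.5Y)²] = Var((0.5Y)) + (E[(0.5Y)])² = 3.5 + (0.75)² = 4.0625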